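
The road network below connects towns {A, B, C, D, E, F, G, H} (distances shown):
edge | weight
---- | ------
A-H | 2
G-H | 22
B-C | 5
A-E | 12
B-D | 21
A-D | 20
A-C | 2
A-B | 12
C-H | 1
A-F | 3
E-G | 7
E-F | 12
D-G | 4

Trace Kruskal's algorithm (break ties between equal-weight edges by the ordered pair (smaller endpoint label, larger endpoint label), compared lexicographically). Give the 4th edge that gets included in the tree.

Sort edges by weight, then run Kruskal:
C-H (1): add — endpoints in different components.
A-C (2): add — endpoints in different components.
A-H (2): skip — A and H already connected.
A-F (3): add — endpoints in different components.
D-G (4): add — endpoints in different components.
B-C (5): add — endpoints in different components.
E-G (7): add — endpoints in different components.
A-B (12): skip — A and B already connected.
A-E (12): add — endpoints in different components.
The 4th edge added is D-G.

D-G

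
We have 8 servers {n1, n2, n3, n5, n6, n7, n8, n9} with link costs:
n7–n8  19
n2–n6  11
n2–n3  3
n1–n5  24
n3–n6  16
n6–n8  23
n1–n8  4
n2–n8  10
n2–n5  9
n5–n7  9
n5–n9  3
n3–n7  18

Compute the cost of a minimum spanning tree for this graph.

Kruskal's algorithm — process edges by increasing weight (ties by edge label):
n2–n3 (3): add — endpoints in different components.
n5–n9 (3): add — endpoints in different components.
n1–n8 (4): add — endpoints in different components.
n2–n5 (9): add — endpoints in different components.
n5–n7 (9): add — endpoints in different components.
n2–n8 (10): add — endpoints in different components.
n2–n6 (11): add — endpoints in different components.
MST edges: n2–n3, n5–n9, n1–n8, n2–n5, n5–n7, n2–n8, n2–n6; total weight 3+3+4+9+9+10+11 = 49.

49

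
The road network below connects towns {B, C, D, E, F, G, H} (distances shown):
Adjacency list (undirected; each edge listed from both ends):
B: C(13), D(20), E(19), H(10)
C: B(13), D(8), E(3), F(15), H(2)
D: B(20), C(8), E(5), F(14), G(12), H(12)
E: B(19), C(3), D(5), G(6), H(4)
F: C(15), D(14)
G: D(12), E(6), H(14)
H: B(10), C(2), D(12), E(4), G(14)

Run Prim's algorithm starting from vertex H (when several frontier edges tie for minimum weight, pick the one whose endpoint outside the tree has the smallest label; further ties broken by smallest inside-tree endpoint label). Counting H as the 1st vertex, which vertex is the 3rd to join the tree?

E

Prim, starting at H.
Step 1: cheapest edge leaving the tree is C H (2); add C.
Step 2: cheapest edge leaving the tree is C E (3); add E.
Step 3: cheapest edge leaving the tree is D E (5); add D.
Step 4: cheapest edge leaving the tree is E G (6); add G.
Step 5: cheapest edge leaving the tree is B H (10); add B.
Step 6: cheapest edge leaving the tree is D F (14); add F.
Vertex order: H, C, E, D, G, B, F. The 3rd vertex is E.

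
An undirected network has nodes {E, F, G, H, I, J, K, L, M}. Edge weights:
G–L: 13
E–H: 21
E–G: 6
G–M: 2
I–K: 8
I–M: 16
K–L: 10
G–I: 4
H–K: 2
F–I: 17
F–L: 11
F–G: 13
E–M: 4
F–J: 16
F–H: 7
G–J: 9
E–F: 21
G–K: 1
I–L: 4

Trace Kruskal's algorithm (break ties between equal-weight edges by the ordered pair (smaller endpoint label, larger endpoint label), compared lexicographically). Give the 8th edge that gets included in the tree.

Sort edges by weight, then run Kruskal:
G–K (1): add — endpoints in different components.
G–M (2): add — endpoints in different components.
H–K (2): add — endpoints in different components.
E–M (4): add — endpoints in different components.
G–I (4): add — endpoints in different components.
I–L (4): add — endpoints in different components.
E–G (6): skip — E and G already connected.
F–H (7): add — endpoints in different components.
I–K (8): skip — I and K already connected.
G–J (9): add — endpoints in different components.
The 8th edge added is G–J.

G-J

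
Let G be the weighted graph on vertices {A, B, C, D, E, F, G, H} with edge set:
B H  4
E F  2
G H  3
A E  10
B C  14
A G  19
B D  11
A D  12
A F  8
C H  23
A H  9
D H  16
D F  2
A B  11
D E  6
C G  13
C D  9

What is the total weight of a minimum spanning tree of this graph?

Prim's algorithm from A:
Step 1: cheapest edge leaving the tree is A F (8); add F.
Step 2: cheapest edge leaving the tree is D F (2); add D.
Step 3: cheapest edge leaving the tree is E F (2); add E.
Step 4: cheapest edge leaving the tree is C D (9); add C.
Step 5: cheapest edge leaving the tree is A H (9); add H.
Step 6: cheapest edge leaving the tree is G H (3); add G.
Step 7: cheapest edge leaving the tree is B H (4); add B.
MST edges: A F, D F, E F, C D, A H, G H, B H; total weight 8+2+2+9+9+3+4 = 37.

37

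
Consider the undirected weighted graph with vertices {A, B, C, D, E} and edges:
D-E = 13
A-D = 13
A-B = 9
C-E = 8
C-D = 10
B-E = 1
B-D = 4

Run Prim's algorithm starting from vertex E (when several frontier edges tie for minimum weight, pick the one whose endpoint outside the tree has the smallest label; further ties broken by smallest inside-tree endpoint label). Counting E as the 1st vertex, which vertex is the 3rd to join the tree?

D

Prim, starting at E.
Step 1: cheapest edge leaving the tree is B-E (1); add B.
Step 2: cheapest edge leaving the tree is B-D (4); add D.
Step 3: cheapest edge leaving the tree is C-E (8); add C.
Step 4: cheapest edge leaving the tree is A-B (9); add A.
Vertex order: E, B, D, C, A. The 3rd vertex is D.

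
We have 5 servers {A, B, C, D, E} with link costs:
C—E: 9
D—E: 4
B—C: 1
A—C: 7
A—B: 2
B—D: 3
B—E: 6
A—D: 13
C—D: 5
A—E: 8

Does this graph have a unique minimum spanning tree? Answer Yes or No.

Kruskal: consider edges lightest-first.
B—C (1): add — endpoints in different components.
A—B (2): add — endpoints in different components.
B—D (3): add — endpoints in different components.
D—E (4): add — endpoints in different components.
Every non-tree edge has weight strictly greater than the heaviest edge on the tree path between its endpoints, so the MST is unique.

Yes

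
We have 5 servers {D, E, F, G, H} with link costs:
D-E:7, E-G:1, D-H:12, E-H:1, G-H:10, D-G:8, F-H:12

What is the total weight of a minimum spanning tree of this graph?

Grow the tree from H using Prim:
Step 1: frontier [E-H 1, G-H 10, D-H 12, F-H 12] → take E-H (1); add E.
Step 2: frontier [E-G 1, D-E 7, G-H 10, D-H 12, F-H 12] → take E-G (1); add G.
Step 3: frontier [D-E 7, D-G 8, D-H 12, F-H 12] → take D-E (7); add D.
Step 4: frontier [F-H 12] → take F-H (12); add F.
MST edges: E-H, E-G, D-E, F-H; total weight 1+1+7+12 = 21.

21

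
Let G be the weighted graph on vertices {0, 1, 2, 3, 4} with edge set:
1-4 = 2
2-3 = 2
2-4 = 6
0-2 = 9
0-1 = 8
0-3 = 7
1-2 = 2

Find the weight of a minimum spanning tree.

13

Grow the tree from 1 using Prim:
Step 1: cheapest edge leaving the tree is 1-2 (2); add 2.
Step 2: cheapest edge leaving the tree is 2-3 (2); add 3.
Step 3: cheapest edge leaving the tree is 1-4 (2); add 4.
Step 4: cheapest edge leaving the tree is 0-3 (7); add 0.
MST edges: 1-2, 2-3, 1-4, 0-3; total weight 2+2+2+7 = 13.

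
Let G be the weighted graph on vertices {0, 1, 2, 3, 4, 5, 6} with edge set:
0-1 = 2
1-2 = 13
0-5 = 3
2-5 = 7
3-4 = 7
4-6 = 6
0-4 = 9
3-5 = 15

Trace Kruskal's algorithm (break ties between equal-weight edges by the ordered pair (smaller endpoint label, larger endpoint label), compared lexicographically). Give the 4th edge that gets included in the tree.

Sort edges by weight, then run Kruskal:
0-1 (2): add. Components now {0,1} {2} {3} {4} {5} {6}
0-5 (3): add. Components now {0,1,5} {2} {3} {4} {6}
4-6 (6): add. Components now {0,1,5} {2} {3} {4,6}
2-5 (7): add. Components now {0,1,2,5} {3} {4,6}
3-4 (7): add. Components now {0,1,2,5} {3,4,6}
0-4 (9): add. Components now {0,1,2,3,4,5,6}
The 4th edge added is 2-5.

2-5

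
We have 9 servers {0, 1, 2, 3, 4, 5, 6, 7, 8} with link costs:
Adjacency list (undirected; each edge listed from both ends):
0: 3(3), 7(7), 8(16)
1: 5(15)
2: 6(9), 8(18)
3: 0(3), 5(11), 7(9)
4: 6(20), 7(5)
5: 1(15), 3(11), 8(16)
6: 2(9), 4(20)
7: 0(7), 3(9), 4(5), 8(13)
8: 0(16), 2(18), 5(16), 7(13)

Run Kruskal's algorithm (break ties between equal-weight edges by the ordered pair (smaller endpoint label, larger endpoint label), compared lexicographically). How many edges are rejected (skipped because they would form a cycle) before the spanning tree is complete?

Kruskal: consider edges lightest-first.
0–3 (3): add — endpoints in different components.
4–7 (5): add — endpoints in different components.
0–7 (7): add — endpoints in different components.
2–6 (9): add — endpoints in different components.
3–7 (9): skip — 3 and 7 already connected.
3–5 (11): add — endpoints in different components.
7–8 (13): add — endpoints in different components.
1–5 (15): add — endpoints in different components.
0–8 (16): skip — 0 and 8 already connected.
5–8 (16): skip — 5 and 8 already connected.
2–8 (18): add — endpoints in different components.
Edges rejected before the tree was complete: 3.

3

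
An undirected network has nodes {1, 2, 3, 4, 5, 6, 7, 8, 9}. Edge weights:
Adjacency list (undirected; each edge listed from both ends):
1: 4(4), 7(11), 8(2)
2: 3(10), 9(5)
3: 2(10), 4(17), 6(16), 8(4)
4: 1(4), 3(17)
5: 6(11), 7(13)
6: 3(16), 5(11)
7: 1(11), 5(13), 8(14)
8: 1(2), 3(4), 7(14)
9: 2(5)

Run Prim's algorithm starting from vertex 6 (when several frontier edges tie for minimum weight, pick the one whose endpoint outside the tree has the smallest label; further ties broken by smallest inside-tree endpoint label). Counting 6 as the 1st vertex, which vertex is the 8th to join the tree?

2

Prim's algorithm from 6:
Step 1: cheapest edge leaving the tree is 5 6 (11); add 5.
Step 2: cheapest edge leaving the tree is 5 7 (13); add 7.
Step 3: cheapest edge leaving the tree is 1 7 (11); add 1.
Step 4: cheapest edge leaving the tree is 1 8 (2); add 8.
Step 5: cheapest edge leaving the tree is 3 8 (4); add 3.
Step 6: cheapest edge leaving the tree is 1 4 (4); add 4.
Step 7: cheapest edge leaving the tree is 2 3 (10); add 2.
Step 8: cheapest edge leaving the tree is 2 9 (5); add 9.
Vertex order: 6, 5, 7, 1, 8, 3, 4, 2, 9. The 8th vertex is 2.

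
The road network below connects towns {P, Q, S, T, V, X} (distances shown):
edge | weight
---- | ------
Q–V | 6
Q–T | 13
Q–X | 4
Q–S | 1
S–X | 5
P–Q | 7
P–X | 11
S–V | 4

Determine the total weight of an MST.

Prim, starting at X.
Step 1: frontier [Q–X 4, S–X 5, P–X 11] → take Q–X (4); add Q.
Step 2: frontier [Q–S 1, Q–V 6, P–Q 7, Q–T 13, S–X 5, P–X 11] → take Q–S (1); add S.
Step 3: frontier [Q–V 6, P–Q 7, Q–T 13, S–V 4, P–X 11] → take S–V (4); add V.
Step 4: frontier [P–Q 7, Q–T 13, P–X 11] → take P–Q (7); add P.
Step 5: frontier [Q–T 13] → take Q–T (13); add T.
MST edges: Q–X, Q–S, S–V, P–Q, Q–T; total weight 4+1+4+7+13 = 29.

29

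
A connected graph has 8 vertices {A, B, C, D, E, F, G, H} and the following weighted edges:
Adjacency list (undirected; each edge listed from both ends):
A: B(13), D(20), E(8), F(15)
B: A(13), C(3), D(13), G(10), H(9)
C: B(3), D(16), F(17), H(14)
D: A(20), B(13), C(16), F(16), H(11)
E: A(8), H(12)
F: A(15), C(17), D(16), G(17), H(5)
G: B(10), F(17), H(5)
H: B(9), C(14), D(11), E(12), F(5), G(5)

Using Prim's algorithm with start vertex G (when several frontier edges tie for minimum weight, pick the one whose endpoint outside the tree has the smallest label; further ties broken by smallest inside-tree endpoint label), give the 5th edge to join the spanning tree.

D-H

Prim, starting at G.
Step 1: cheapest edge leaving the tree is G-H (5); add H.
Step 2: cheapest edge leaving the tree is F-H (5); add F.
Step 3: cheapest edge leaving the tree is B-H (9); add B.
Step 4: cheapest edge leaving the tree is B-C (3); add C.
Step 5: cheapest edge leaving the tree is D-H (11); add D.
Step 6: cheapest edge leaving the tree is E-H (12); add E.
Step 7: cheapest edge leaving the tree is A-E (8); add A.
The 5th edge added is D-H.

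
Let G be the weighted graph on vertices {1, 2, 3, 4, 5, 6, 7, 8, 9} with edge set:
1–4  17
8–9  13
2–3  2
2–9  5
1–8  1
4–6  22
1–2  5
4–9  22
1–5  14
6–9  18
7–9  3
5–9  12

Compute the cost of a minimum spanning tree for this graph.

Kruskal: consider edges lightest-first.
1–8 (1): add — endpoints in different components.
2–3 (2): add — endpoints in different components.
7–9 (3): add — endpoints in different components.
1–2 (5): add — endpoints in different components.
2–9 (5): add — endpoints in different components.
5–9 (12): add — endpoints in different components.
8–9 (13): skip — 8 and 9 already connected.
1–5 (14): skip — 1 and 5 already connected.
1–4 (17): add — endpoints in different components.
6–9 (18): add — endpoints in different components.
MST edges: 1–8, 2–3, 7–9, 1–2, 2–9, 5–9, 1–4, 6–9; total weight 1+2+3+5+5+12+17+18 = 63.

63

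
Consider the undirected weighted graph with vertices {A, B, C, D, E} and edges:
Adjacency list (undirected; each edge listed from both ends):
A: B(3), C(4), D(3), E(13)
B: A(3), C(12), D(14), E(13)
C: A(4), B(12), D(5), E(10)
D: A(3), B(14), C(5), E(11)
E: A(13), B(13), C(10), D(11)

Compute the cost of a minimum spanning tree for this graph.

20

Sort edges by weight, then run Kruskal:
A–B (3): add — endpoints in different components.
A–D (3): add — endpoints in different components.
A–C (4): add — endpoints in different components.
C–D (5): skip — C and D already connected.
C–E (10): add — endpoints in different components.
MST edges: A–B, A–D, A–C, C–E; total weight 3+3+4+10 = 20.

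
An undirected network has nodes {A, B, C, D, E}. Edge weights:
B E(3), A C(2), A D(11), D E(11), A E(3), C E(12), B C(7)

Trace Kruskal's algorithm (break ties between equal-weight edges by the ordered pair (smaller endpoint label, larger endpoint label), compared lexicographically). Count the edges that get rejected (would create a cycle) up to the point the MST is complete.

Kruskal's algorithm — process edges by increasing weight (ties by edge label):
A C (2): add — endpoints in different components.
A E (3): add — endpoints in different components.
B E (3): add — endpoints in different components.
B C (7): skip — B and C already connected.
A D (11): add — endpoints in different components.
Edges rejected before the tree was complete: 1.

1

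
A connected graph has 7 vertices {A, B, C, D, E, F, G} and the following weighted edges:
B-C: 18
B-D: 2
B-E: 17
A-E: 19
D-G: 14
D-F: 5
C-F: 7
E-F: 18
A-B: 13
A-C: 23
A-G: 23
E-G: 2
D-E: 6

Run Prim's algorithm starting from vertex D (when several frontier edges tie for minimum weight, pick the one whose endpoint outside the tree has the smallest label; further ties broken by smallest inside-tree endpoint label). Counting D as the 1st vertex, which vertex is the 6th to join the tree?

C

Prim's algorithm from D:
Step 1: frontier [B-D 2, D-F 5, D-E 6, D-G 14] → take B-D (2); add B.
Step 2: frontier [A-B 13, B-E 17, B-C 18, D-F 5, D-E 6, D-G 14] → take D-F (5); add F.
Step 3: frontier [A-B 13, B-E 17, B-C 18, D-E 6, D-G 14, C-F 7, E-F 18] → take D-E (6); add E.
Step 4: frontier [A-B 13, B-C 18, D-G 14, E-G 2, A-E 19, C-F 7] → take E-G (2); add G.
Step 5: frontier [A-B 13, B-C 18, A-E 19, C-F 7, A-G 23] → take C-F (7); add C.
Step 6: frontier [A-B 13, A-C 23, A-E 19, A-G 23] → take A-B (13); add A.
Vertex order: D, B, F, E, G, C, A. The 6th vertex is C.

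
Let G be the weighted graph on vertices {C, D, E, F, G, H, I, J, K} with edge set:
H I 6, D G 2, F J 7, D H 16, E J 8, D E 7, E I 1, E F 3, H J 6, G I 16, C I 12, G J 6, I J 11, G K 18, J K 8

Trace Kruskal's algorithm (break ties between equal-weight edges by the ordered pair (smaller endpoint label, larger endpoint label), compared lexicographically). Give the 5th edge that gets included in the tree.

H-I

Kruskal's algorithm — process edges by increasing weight (ties by edge label):
E I (1): add — endpoints in different components.
D G (2): add — endpoints in different components.
E F (3): add — endpoints in different components.
G J (6): add — endpoints in different components.
H I (6): add — endpoints in different components.
H J (6): add — endpoints in different components.
D E (7): skip — D and E already connected.
F J (7): skip — F and J already connected.
E J (8): skip — E and J already connected.
J K (8): add — endpoints in different components.
I J (11): skip — I and J already connected.
C I (12): add — endpoints in different components.
The 5th edge added is H I.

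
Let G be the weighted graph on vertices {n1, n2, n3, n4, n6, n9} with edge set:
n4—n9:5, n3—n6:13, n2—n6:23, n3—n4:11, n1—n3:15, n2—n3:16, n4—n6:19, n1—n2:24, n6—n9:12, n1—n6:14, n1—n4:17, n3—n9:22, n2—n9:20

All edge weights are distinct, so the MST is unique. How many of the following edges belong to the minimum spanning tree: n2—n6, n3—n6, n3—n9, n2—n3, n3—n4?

Sort edges by weight, then run Kruskal:
n4—n9 (5): add. Components now {n6} {n3} {n1} {n4,n9} {n2}
n3—n4 (11): add. Components now {n6} {n3,n4,n9} {n1} {n2}
n6—n9 (12): add. Components now {n3,n4,n6,n9} {n1} {n2}
n3—n6 (13): skip — n6 and n3 already connected.
n1—n6 (14): add. Components now {n1,n3,n4,n6,n9} {n2}
n1—n3 (15): skip — n3 and n1 already connected.
n2—n3 (16): add. Components now {n1,n2,n3,n4,n6,n9}
MST edge set: {n4—n9, n3—n4, n6—n9, n1—n6, n2—n3}.
Of the listed edges, {n2—n3, n3—n4} are in the MST → 2.

2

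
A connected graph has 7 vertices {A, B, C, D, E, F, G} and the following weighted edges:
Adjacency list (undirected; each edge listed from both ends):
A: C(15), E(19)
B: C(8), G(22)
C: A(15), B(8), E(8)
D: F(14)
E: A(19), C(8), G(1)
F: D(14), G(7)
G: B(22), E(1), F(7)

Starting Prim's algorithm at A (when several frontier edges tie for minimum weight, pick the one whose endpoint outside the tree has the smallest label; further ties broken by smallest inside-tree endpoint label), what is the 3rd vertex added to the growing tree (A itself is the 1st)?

Prim, starting at A.
Step 1: cheapest edge leaving the tree is A-C (15); add C.
Step 2: cheapest edge leaving the tree is B-C (8); add B.
Step 3: cheapest edge leaving the tree is C-E (8); add E.
Step 4: cheapest edge leaving the tree is E-G (1); add G.
Step 5: cheapest edge leaving the tree is F-G (7); add F.
Step 6: cheapest edge leaving the tree is D-F (14); add D.
Vertex order: A, C, B, E, G, F, D. The 3rd vertex is B.

B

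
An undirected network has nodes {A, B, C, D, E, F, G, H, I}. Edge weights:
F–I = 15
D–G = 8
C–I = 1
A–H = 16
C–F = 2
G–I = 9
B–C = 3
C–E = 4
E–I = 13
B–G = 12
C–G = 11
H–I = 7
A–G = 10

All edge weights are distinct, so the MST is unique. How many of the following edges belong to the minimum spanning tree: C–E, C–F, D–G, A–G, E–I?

4

Kruskal: consider edges lightest-first.
C–I (1): add — endpoints in different components.
C–F (2): add — endpoints in different components.
B–C (3): add — endpoints in different components.
C–E (4): add — endpoints in different components.
H–I (7): add — endpoints in different components.
D–G (8): add — endpoints in different components.
G–I (9): add — endpoints in different components.
A–G (10): add — endpoints in different components.
MST edge set: {C–I, C–F, B–C, C–E, H–I, D–G, G–I, A–G}.
Of the listed edges, {C–E, C–F, D–G, A–G} are in the MST → 4.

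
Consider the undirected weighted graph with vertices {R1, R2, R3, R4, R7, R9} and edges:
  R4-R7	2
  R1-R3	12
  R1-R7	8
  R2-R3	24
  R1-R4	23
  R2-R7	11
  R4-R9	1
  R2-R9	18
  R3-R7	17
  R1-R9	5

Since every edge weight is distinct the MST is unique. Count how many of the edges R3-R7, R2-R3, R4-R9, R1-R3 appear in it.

Kruskal's algorithm — process edges by increasing weight (ties by edge label):
R4-R9 (1): add — endpoints in different components.
R4-R7 (2): add — endpoints in different components.
R1-R9 (5): add — endpoints in different components.
R1-R7 (8): skip — R7 and R1 already connected.
R2-R7 (11): add — endpoints in different components.
R1-R3 (12): add — endpoints in different components.
MST edge set: {R4-R9, R4-R7, R1-R9, R2-R7, R1-R3}.
Of the listed edges, {R4-R9, R1-R3} are in the MST → 2.

2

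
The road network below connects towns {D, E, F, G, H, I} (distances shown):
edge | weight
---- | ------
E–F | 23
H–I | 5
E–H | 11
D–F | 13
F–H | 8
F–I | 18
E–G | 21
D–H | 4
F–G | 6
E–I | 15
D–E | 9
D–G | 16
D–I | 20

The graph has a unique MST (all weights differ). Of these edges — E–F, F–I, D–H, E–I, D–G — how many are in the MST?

1

Kruskal's algorithm — process edges by increasing weight (ties by edge label):
D–H (4): add — endpoints in different components.
H–I (5): add — endpoints in different components.
F–G (6): add — endpoints in different components.
F–H (8): add — endpoints in different components.
D–E (9): add — endpoints in different components.
MST edge set: {D–H, H–I, F–G, F–H, D–E}.
Of the listed edges, {D–H} are in the MST → 1.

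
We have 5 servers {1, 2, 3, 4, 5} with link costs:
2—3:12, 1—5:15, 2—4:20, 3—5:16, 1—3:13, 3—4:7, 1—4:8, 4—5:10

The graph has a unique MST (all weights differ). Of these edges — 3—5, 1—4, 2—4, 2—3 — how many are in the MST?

2

Kruskal: consider edges lightest-first.
3—4 (7): add. Components now {1} {2} {3,4} {5}
1—4 (8): add. Components now {1,3,4} {2} {5}
4—5 (10): add. Components now {1,3,4,5} {2}
2—3 (12): add. Components now {1,2,3,4,5}
MST edge set: {3—4, 1—4, 4—5, 2—3}.
Of the listed edges, {1—4, 2—3} are in the MST → 2.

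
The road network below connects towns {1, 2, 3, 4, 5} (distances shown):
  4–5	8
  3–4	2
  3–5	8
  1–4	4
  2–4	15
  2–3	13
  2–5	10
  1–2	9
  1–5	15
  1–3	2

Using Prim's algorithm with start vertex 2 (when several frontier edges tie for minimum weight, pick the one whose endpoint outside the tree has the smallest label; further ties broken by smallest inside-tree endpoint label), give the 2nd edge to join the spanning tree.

1-3

Prim, starting at 2.
Step 1: frontier [1–2 9, 2–5 10, 2–3 13, 2–4 15] → take 1–2 (9); add 1.
Step 2: frontier [1–3 2, 1–4 4, 1–5 15, 2–5 10, 2–3 13, 2–4 15] → take 1–3 (2); add 3.
Step 3: frontier [1–4 4, 1–5 15, 2–5 10, 2–4 15, 3–4 2, 3–5 8] → take 3–4 (2); add 4.
Step 4: frontier [1–5 15, 2–5 10, 3–5 8, 4–5 8] → take 3–5 (8); add 5.
The 2nd edge added is 1–3.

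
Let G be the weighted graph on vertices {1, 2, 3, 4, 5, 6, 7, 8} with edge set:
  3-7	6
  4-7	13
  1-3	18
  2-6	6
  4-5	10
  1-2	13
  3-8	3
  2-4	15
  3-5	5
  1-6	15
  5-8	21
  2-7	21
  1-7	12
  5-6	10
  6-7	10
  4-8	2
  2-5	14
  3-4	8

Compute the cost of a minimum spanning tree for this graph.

Grow the tree from 8 using Prim:
Step 1: cheapest edge leaving the tree is 4-8 (2); add 4.
Step 2: cheapest edge leaving the tree is 3-8 (3); add 3.
Step 3: cheapest edge leaving the tree is 3-5 (5); add 5.
Step 4: cheapest edge leaving the tree is 3-7 (6); add 7.
Step 5: cheapest edge leaving the tree is 5-6 (10); add 6.
Step 6: cheapest edge leaving the tree is 2-6 (6); add 2.
Step 7: cheapest edge leaving the tree is 1-7 (12); add 1.
MST edges: 4-8, 3-8, 3-5, 3-7, 5-6, 2-6, 1-7; total weight 2+3+5+6+10+6+12 = 44.

44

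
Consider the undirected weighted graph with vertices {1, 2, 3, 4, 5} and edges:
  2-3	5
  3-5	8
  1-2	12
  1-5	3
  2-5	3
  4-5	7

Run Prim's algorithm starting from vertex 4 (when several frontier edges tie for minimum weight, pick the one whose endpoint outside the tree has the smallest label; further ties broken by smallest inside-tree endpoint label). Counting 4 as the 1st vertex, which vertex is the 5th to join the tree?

Prim's algorithm from 4:
Step 1: cheapest edge leaving the tree is 4-5 (7); add 5.
Step 2: cheapest edge leaving the tree is 1-5 (3); add 1.
Step 3: cheapest edge leaving the tree is 2-5 (3); add 2.
Step 4: cheapest edge leaving the tree is 2-3 (5); add 3.
Vertex order: 4, 5, 1, 2, 3. The 5th vertex is 3.

3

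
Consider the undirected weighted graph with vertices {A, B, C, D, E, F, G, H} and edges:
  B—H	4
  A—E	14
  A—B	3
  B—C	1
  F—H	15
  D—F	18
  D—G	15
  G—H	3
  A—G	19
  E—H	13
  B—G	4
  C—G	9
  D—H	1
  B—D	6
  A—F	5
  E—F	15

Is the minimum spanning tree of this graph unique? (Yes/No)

No

Kruskal: consider edges lightest-first.
B—C (1): add — endpoints in different components.
D—H (1): add — endpoints in different components.
A—B (3): add — endpoints in different components.
G—H (3): add — endpoints in different components.
B—G (4): add — endpoints in different components.
B—H (4): skip — B and H already connected.
A—F (5): add — endpoints in different components.
B—D (6): skip — B and D already connected.
C—G (9): skip — C and G already connected.
E—H (13): add — endpoints in different components.
Non-tree edge B—H has weight 4, equal to the heaviest edge on its tree cycle — swapping gives another MST of the same weight. Not unique.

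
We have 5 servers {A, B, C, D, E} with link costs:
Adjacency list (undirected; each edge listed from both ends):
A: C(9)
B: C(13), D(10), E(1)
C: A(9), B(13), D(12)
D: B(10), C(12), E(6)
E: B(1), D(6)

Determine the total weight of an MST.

Kruskal: consider edges lightest-first.
B–E (1): add — endpoints in different components.
D–E (6): add — endpoints in different components.
A–C (9): add — endpoints in different components.
B–D (10): skip — B and D already connected.
C–D (12): add — endpoints in different components.
MST edges: B–E, D–E, A–C, C–D; total weight 1+6+9+12 = 28.

28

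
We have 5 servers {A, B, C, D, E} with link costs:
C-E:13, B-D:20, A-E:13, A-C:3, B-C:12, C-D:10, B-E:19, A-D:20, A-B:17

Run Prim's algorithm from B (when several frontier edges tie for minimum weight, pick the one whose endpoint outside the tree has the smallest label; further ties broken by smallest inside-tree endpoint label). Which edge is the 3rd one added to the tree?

Prim, starting at B.
Step 1: cheapest edge leaving the tree is B-C (12); add C.
Step 2: cheapest edge leaving the tree is A-C (3); add A.
Step 3: cheapest edge leaving the tree is C-D (10); add D.
Step 4: cheapest edge leaving the tree is A-E (13); add E.
The 3rd edge added is C-D.

C-D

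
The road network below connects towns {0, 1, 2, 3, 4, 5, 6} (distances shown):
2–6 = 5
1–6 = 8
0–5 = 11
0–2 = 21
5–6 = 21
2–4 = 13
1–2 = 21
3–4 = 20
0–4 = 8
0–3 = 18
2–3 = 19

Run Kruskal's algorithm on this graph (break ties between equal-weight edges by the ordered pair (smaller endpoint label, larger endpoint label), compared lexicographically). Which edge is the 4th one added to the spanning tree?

0-5

Kruskal: consider edges lightest-first.
2–6 (5): add — endpoints in different components.
0–4 (8): add — endpoints in different components.
1–6 (8): add — endpoints in different components.
0–5 (11): add — endpoints in different components.
2–4 (13): add — endpoints in different components.
0–3 (18): add — endpoints in different components.
The 4th edge added is 0–5.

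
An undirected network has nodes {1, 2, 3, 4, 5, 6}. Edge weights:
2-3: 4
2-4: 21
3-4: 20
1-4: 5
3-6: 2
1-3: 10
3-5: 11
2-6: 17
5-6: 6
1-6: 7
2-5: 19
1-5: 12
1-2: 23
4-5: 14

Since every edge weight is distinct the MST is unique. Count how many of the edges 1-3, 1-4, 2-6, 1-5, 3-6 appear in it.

Kruskal's algorithm — process edges by increasing weight (ties by edge label):
3-6 (2): add — endpoints in different components.
2-3 (4): add — endpoints in different components.
1-4 (5): add — endpoints in different components.
5-6 (6): add — endpoints in different components.
1-6 (7): add — endpoints in different components.
MST edge set: {3-6, 2-3, 1-4, 5-6, 1-6}.
Of the listed edges, {1-4, 3-6} are in the MST → 2.

2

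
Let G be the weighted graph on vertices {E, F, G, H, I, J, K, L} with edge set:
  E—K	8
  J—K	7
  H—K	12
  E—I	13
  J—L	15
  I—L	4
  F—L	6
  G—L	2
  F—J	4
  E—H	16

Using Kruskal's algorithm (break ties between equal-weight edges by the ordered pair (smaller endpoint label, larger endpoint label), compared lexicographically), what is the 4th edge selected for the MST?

Sort edges by weight, then run Kruskal:
G—L (2): add — endpoints in different components.
F—J (4): add — endpoints in different components.
I—L (4): add — endpoints in different components.
F—L (6): add — endpoints in different components.
J—K (7): add — endpoints in different components.
E—K (8): add — endpoints in different components.
H—K (12): add — endpoints in different components.
The 4th edge added is F—L.

F-L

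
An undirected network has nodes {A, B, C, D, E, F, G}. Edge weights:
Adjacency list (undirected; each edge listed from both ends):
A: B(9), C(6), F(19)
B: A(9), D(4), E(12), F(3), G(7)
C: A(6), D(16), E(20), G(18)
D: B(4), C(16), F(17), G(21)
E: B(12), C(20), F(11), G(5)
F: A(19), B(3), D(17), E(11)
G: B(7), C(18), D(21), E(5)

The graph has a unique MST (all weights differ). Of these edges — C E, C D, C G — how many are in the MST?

0

Kruskal's algorithm — process edges by increasing weight (ties by edge label):
B F (3): add — endpoints in different components.
B D (4): add — endpoints in different components.
E G (5): add — endpoints in different components.
A C (6): add — endpoints in different components.
B G (7): add — endpoints in different components.
A B (9): add — endpoints in different components.
MST edge set: {B F, B D, E G, A C, B G, A B}.
Of the listed edges, {} are in the MST → 0.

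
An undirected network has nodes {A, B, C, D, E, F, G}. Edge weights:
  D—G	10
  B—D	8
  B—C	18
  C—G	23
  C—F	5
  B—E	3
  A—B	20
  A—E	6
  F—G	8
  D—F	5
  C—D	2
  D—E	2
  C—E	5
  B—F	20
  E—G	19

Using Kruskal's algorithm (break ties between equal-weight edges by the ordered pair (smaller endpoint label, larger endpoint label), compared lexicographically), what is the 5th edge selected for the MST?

Kruskal's algorithm — process edges by increasing weight (ties by edge label):
C—D (2): add — endpoints in different components.
D—E (2): add — endpoints in different components.
B—E (3): add — endpoints in different components.
C—E (5): skip — C and E already connected.
C—F (5): add — endpoints in different components.
D—F (5): skip — D and F already connected.
A—E (6): add — endpoints in different components.
B—D (8): skip — B and D already connected.
F—G (8): add — endpoints in different components.
The 5th edge added is A—E.

A-E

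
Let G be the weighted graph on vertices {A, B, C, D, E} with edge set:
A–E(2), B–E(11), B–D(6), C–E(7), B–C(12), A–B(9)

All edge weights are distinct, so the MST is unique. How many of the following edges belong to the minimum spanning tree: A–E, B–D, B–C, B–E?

Kruskal's algorithm — process edges by increasing weight (ties by edge label):
A–E (2): add — endpoints in different components.
B–D (6): add — endpoints in different components.
C–E (7): add — endpoints in different components.
A–B (9): add — endpoints in different components.
MST edge set: {A–E, B–D, C–E, A–B}.
Of the listed edges, {A–E, B–D} are in the MST → 2.

2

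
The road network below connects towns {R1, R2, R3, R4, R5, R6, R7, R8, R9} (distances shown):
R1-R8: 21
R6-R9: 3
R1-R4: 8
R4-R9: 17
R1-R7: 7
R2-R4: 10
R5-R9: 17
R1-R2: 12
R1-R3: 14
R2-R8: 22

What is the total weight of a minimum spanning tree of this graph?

97

Kruskal's algorithm — process edges by increasing weight (ties by edge label):
R6-R9 (3): add — endpoints in different components.
R1-R7 (7): add — endpoints in different components.
R1-R4 (8): add — endpoints in different components.
R2-R4 (10): add — endpoints in different components.
R1-R2 (12): skip — R1 and R2 already connected.
R1-R3 (14): add — endpoints in different components.
R4-R9 (17): add — endpoints in different components.
R5-R9 (17): add — endpoints in different components.
R1-R8 (21): add — endpoints in different components.
MST edges: R6-R9, R1-R7, R1-R4, R2-R4, R1-R3, R4-R9, R5-R9, R1-R8; total weight 3+7+8+10+14+17+17+21 = 97.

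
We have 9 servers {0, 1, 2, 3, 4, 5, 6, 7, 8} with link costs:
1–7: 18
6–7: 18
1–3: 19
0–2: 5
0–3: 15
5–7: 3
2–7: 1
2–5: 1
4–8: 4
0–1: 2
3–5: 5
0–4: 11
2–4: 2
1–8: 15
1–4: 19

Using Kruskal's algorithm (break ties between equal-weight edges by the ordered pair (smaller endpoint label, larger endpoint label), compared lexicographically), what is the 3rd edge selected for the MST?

Sort edges by weight, then run Kruskal:
2–5 (1): add — endpoints in different components.
2–7 (1): add — endpoints in different components.
0–1 (2): add — endpoints in different components.
2–4 (2): add — endpoints in different components.
5–7 (3): skip — 5 and 7 already connected.
4–8 (4): add — endpoints in different components.
0–2 (5): add — endpoints in different components.
3–5 (5): add — endpoints in different components.
0–4 (11): skip — 0 and 4 already connected.
0–3 (15): skip — 0 and 3 already connected.
1–8 (15): skip — 1 and 8 already connected.
1–7 (18): skip — 1 and 7 already connected.
6–7 (18): add — endpoints in different components.
The 3rd edge added is 0–1.

0-1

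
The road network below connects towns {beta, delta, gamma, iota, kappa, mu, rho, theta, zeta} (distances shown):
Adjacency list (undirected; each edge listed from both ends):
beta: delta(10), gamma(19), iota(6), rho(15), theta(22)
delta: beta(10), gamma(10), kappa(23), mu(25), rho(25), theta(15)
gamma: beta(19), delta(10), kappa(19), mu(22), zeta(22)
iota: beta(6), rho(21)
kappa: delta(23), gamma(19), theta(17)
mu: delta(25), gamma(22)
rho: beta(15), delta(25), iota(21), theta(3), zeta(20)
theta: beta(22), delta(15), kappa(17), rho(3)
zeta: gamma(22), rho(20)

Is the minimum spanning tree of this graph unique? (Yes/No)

No

Sort edges by weight, then run Kruskal:
rho–theta (3): add — endpoints in different components.
beta–iota (6): add — endpoints in different components.
beta–delta (10): add — endpoints in different components.
delta–gamma (10): add — endpoints in different components.
beta–rho (15): add — endpoints in different components.
delta–theta (15): skip — theta and delta already connected.
kappa–theta (17): add — endpoints in different components.
beta–gamma (19): skip — gamma and beta already connected.
gamma–kappa (19): skip — gamma and kappa already connected.
rho–zeta (20): add — endpoints in different components.
iota–rho (21): skip — iota and rho already connected.
beta–theta (22): skip — theta and beta already connected.
gamma–mu (22): add — endpoints in different components.
Non-tree edge delta–theta has weight 15, equal to the heaviest edge on its tree cycle — swapping gives another MST of the same weight. Not unique.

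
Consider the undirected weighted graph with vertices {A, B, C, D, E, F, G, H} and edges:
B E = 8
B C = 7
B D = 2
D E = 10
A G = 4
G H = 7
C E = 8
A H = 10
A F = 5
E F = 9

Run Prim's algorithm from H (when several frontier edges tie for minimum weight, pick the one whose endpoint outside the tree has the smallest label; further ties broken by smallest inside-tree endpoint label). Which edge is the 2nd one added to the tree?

Prim, starting at H.
Step 1: cheapest edge leaving the tree is G H (7); add G.
Step 2: cheapest edge leaving the tree is A G (4); add A.
Step 3: cheapest edge leaving the tree is A F (5); add F.
Step 4: cheapest edge leaving the tree is E F (9); add E.
Step 5: cheapest edge leaving the tree is B E (8); add B.
Step 6: cheapest edge leaving the tree is B D (2); add D.
Step 7: cheapest edge leaving the tree is B C (7); add C.
The 2nd edge added is A G.

A-G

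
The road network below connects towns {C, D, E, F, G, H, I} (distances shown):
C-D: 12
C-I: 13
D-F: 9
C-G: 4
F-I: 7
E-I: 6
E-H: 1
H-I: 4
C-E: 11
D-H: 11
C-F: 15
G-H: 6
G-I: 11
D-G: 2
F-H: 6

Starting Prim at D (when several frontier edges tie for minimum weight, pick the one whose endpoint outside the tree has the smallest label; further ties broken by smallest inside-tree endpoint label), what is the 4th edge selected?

Grow the tree from D using Prim:
Step 1: cheapest edge leaving the tree is D-G (2); add G.
Step 2: cheapest edge leaving the tree is C-G (4); add C.
Step 3: cheapest edge leaving the tree is G-H (6); add H.
Step 4: cheapest edge leaving the tree is E-H (1); add E.
Step 5: cheapest edge leaving the tree is H-I (4); add I.
Step 6: cheapest edge leaving the tree is F-H (6); add F.
The 4th edge added is E-H.

E-H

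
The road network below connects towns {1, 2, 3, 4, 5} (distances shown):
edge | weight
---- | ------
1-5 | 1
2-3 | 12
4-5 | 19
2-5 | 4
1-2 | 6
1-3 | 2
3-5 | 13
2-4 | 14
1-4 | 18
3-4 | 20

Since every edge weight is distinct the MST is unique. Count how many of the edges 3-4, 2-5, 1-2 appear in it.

Kruskal's algorithm — process edges by increasing weight (ties by edge label):
1-5 (1): add — endpoints in different components.
1-3 (2): add — endpoints in different components.
2-5 (4): add — endpoints in different components.
1-2 (6): skip — 1 and 2 already connected.
2-3 (12): skip — 2 and 3 already connected.
3-5 (13): skip — 3 and 5 already connected.
2-4 (14): add — endpoints in different components.
MST edge set: {1-5, 1-3, 2-5, 2-4}.
Of the listed edges, {2-5} are in the MST → 1.

1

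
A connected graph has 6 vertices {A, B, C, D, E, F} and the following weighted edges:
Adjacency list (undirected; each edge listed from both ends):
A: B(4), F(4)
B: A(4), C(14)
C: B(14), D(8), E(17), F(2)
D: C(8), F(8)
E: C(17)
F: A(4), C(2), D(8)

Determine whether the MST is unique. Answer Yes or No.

No

Kruskal: consider edges lightest-first.
C–F (2): add — endpoints in different components.
A–B (4): add — endpoints in different components.
A–F (4): add — endpoints in different components.
C–D (8): add — endpoints in different components.
D–F (8): skip — D and F already connected.
B–C (14): skip — B and C already connected.
C–E (17): add — endpoints in different components.
Non-tree edge D–F has weight 8, equal to the heaviest edge on its tree cycle — swapping gives another MST of the same weight. Not unique.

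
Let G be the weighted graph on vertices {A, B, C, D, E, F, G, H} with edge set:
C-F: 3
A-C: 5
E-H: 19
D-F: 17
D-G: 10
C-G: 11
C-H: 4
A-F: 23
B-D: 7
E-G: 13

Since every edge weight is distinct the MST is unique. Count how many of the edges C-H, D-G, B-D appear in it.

3

Sort edges by weight, then run Kruskal:
C-F (3): add — endpoints in different components.
C-H (4): add — endpoints in different components.
A-C (5): add — endpoints in different components.
B-D (7): add — endpoints in different components.
D-G (10): add — endpoints in different components.
C-G (11): add — endpoints in different components.
E-G (13): add — endpoints in different components.
MST edge set: {C-F, C-H, A-C, B-D, D-G, C-G, E-G}.
Of the listed edges, {C-H, D-G, B-D} are in the MST → 3.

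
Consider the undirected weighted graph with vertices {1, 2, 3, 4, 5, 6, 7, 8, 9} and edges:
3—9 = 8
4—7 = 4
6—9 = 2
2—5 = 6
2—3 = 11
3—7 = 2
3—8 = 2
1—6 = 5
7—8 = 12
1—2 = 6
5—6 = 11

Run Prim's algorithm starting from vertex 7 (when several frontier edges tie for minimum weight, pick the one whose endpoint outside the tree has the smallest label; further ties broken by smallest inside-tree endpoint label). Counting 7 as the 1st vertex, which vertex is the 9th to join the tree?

Prim, starting at 7.
Step 1: cheapest edge leaving the tree is 3—7 (2); add 3.
Step 2: cheapest edge leaving the tree is 3—8 (2); add 8.
Step 3: cheapest edge leaving the tree is 4—7 (4); add 4.
Step 4: cheapest edge leaving the tree is 3—9 (8); add 9.
Step 5: cheapest edge leaving the tree is 6—9 (2); add 6.
Step 6: cheapest edge leaving the tree is 1—6 (5); add 1.
Step 7: cheapest edge leaving the tree is 1—2 (6); add 2.
Step 8: cheapest edge leaving the tree is 2—5 (6); add 5.
Vertex order: 7, 3, 8, 4, 9, 6, 1, 2, 5. The 9th vertex is 5.

5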